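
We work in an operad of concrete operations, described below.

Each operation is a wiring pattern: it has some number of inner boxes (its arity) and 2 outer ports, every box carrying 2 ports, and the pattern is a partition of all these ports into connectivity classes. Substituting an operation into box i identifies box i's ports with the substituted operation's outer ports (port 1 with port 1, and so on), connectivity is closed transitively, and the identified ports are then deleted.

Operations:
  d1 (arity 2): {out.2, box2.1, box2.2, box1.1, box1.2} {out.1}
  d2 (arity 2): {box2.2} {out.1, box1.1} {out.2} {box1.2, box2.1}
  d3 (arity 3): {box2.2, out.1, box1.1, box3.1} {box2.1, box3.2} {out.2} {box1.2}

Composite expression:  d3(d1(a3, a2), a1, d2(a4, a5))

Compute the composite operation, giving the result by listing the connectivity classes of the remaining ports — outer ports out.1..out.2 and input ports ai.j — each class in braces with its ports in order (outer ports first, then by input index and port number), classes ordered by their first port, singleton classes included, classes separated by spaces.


{out.1, a1.2, a4.1} {out.2} {a1.1} {a2.1, a2.2, a3.1, a3.2} {a4.2, a5.1} {a5.2}

Substituting into d3 glues patterns; closure does the rest.
stage d1: inputs (a3, a2), connectivity {out.1} {out.2, a2.1, a2.2, a3.1, a3.2}, out.j its boundary
stage d2: inputs (a4, a5), connectivity {out.1, a4.1} {out.2} {a4.2, a5.1} {a5.2}, out.j its boundary
stage d3: inputs (a3, a2, a1, a4, a5), connectivity {out.1, a1.2, a4.1} {out.2} {a1.1} {a2.1, a2.2, a3.1, a3.2} {a4.2, a5.1} {a5.2}, out.j its boundary


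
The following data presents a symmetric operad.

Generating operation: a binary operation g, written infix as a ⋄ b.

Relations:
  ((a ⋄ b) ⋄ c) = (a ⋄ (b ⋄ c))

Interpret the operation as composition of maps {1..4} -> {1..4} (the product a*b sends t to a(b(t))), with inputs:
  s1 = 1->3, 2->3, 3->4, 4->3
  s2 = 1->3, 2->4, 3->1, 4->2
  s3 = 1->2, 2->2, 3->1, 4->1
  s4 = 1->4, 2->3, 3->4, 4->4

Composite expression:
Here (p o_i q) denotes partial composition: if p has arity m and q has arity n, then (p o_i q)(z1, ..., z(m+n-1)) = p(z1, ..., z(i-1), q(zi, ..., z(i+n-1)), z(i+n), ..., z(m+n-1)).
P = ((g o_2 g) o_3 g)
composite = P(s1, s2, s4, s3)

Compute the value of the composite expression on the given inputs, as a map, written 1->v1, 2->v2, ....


1->3, 2->3, 3->3, 4->3

(s4 ⋄ s3) = 1->3, 2->3, 3->4, 4->4
(s2 ⋄ (s4 ⋄ s3)) = 1->1, 2->1, 3->2, 4->2
(s1 ⋄ (s2 ⋄ (s4 ⋄ s3))) = 1->3, 2->3, 3->3, 4->3


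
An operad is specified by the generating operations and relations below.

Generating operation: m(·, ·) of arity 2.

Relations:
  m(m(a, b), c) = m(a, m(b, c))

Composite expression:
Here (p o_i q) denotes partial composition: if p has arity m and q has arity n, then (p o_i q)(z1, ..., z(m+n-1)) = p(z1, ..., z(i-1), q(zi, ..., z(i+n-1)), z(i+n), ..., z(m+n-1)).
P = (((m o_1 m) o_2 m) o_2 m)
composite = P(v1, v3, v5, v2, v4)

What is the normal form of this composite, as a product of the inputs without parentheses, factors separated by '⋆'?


v1 ⋆ v3 ⋆ v5 ⋆ v2 ⋆ v4

All parenthesizations of m agree; list the v-inputs left to right.
m(v3, v5) unparenthesizes to v3 ⋆ v5
m(m(v3, v5), v2) unparenthesizes to v3 ⋆ v5 ⋆ v2
m(v1, m(m(v3, v5), v2)) unparenthesizes to v1 ⋆ v3 ⋆ v5 ⋆ v2
m(m(v1, m(m(v3, v5), v2)), v4) unparenthesizes to v1 ⋆ v3 ⋆ v5 ⋆ v2 ⋆ v4


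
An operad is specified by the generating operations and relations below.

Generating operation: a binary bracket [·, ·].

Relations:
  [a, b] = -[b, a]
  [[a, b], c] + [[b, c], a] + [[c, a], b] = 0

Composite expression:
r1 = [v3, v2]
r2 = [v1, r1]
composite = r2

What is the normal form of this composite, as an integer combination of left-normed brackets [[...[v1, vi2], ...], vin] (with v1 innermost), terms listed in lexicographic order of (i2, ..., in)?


-[[v1, v2], v3] + [[v1, v3], v2]

In the tensor algebra, words opening v1 carry the v1-anchored form.
Composite bracket: [v1, [v3, v2]]
Full expansion: 4 signed words from ab - ba (2^2 = 4).
Collect the words opening with v1:
  v1v2v3 (sign -1) contributes -[[v1, v2], v3]
  v1v3v2 (sign +1) contributes +[[v1, v3], v2]


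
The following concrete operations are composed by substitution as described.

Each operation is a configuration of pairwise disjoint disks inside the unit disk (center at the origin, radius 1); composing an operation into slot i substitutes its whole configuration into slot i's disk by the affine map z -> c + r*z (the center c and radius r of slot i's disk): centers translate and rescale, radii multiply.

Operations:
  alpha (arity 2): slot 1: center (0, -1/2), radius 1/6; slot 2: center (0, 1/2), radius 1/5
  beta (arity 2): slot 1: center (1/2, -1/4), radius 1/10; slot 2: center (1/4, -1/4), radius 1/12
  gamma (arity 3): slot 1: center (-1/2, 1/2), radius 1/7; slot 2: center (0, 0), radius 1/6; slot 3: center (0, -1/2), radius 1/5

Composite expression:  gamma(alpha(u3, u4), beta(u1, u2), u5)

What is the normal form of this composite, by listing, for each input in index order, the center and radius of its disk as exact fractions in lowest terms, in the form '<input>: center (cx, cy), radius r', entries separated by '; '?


u1: center (1/12, -1/24), radius 1/60; u2: center (1/24, -1/24), radius 1/72; u3: center (-1/2, 3/7), radius 1/42; u4: center (-1/2, 4/7), radius 1/35; u5: center (0, -1/2), radius 1/5

Below gamma, radii multiply path by path; the u-disk centers shift.
u3 passes through 2 substitutions, ending at center (-1/2, 3/7), radius 1/42
u4 passes through 2 substitutions, ending at center (-1/2, 4/7), radius 1/35
u1 passes through 2 substitutions, ending at center (1/12, -1/24), radius 1/60
u2 passes through 2 substitutions, ending at center (1/24, -1/24), radius 1/72
u5 passes through 1 substitution, ending at center (0, -1/2), radius 1/5


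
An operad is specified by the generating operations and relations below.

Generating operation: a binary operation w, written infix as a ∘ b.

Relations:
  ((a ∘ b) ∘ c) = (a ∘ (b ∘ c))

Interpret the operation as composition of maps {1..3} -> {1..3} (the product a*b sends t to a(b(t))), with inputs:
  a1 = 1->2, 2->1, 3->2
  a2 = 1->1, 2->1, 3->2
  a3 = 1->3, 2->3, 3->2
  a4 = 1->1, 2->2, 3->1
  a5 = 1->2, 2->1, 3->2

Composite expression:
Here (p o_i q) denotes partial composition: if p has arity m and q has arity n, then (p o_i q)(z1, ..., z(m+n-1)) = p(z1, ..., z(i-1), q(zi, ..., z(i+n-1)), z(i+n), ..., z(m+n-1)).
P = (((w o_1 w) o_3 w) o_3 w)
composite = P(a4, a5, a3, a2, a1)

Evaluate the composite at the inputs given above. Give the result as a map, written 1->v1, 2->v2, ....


(a4 ∘ a5) = 1->2, 2->1, 3->2
(a3 ∘ a2) = 1->3, 2->3, 3->3
((a3 ∘ a2) ∘ a1) = 1->3, 2->3, 3->3
((a4 ∘ a5) ∘ ((a3 ∘ a2) ∘ a1)) = 1->2, 2->2, 3->2

1->2, 2->2, 3->2


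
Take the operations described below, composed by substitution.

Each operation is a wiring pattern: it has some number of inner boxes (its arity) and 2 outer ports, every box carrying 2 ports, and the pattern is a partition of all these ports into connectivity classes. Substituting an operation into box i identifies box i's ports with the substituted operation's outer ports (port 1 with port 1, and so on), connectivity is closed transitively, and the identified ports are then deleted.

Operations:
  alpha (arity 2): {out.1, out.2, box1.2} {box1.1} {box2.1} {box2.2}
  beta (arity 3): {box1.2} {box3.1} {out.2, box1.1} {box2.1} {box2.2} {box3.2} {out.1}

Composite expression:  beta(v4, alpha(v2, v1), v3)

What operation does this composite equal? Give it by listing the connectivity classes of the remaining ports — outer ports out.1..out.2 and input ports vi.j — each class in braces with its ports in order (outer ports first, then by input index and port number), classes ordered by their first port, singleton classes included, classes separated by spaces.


Substituting into beta glues patterns; closure does the rest.
alpha over (v2, v1) gives {out.1, out.2, v2.2} {v1.1} {v1.2} {v2.1}, out.j being that stage's outer ports
beta over (v4, v2, v1, v3) gives {out.1} {out.2, v4.1} {v1.1} {v1.2} {v2.1} {v2.2} {v3.1} {v3.2} {v4.2}, out.j being that stage's outer ports

{out.1} {out.2, v4.1} {v1.1} {v1.2} {v2.1} {v2.2} {v3.1} {v3.2} {v4.2}


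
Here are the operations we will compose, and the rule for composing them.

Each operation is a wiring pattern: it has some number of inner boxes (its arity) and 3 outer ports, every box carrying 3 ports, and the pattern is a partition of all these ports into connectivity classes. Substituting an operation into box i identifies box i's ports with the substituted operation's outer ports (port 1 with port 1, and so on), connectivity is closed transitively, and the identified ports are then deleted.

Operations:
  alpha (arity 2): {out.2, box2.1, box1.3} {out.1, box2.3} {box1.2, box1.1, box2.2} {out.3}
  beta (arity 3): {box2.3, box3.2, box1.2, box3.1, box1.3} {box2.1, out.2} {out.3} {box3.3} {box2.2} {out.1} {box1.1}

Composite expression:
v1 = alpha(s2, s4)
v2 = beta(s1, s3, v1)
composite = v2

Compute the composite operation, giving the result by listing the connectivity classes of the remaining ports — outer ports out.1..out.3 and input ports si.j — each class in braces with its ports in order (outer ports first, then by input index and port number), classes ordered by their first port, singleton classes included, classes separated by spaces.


{out.1} {out.2, s3.1} {out.3} {s1.1} {s1.2, s1.3, s2.3, s3.3, s4.1, s4.3} {s2.1, s2.2, s4.2} {s3.2}


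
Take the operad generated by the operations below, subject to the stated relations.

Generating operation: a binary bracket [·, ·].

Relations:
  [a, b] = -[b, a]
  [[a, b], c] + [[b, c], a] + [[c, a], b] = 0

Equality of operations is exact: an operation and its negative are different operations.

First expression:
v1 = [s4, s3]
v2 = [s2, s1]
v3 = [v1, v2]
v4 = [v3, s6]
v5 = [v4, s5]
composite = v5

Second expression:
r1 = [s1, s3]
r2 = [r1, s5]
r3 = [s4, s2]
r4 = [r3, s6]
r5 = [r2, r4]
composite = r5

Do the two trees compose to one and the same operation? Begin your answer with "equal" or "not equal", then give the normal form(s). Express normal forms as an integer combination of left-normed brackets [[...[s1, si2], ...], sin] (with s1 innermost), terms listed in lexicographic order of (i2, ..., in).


not equal: they reduce to -[[[[[s1, s2], s3], s4], s6], s5] + [[[[[s1, s2], s4], s3], s6], s5] and -[[[[[s1, s3], s5], s2], s4], s6] + [[[[[s1, s3], s5], s4], s2], s6] + [[[[[s1, s3], s5], s6], s2], s4] - [[[[[s1, s3], s5], s6], s4], s2]

The first expression reduces to -[[[[[s1, s2], s3], s4], s6], s5] + [[[[[s1, s2], s4], s3], s6], s5]
The second expression reduces to -[[[[[s1, s3], s5], s2], s4], s6] + [[[[[s1, s3], s5], s4], s2], s6] + [[[[[s1, s3], s5], s6], s2], s4] - [[[[[s1, s3], s5], s6], s4], s2]
They disagree, so not equal.


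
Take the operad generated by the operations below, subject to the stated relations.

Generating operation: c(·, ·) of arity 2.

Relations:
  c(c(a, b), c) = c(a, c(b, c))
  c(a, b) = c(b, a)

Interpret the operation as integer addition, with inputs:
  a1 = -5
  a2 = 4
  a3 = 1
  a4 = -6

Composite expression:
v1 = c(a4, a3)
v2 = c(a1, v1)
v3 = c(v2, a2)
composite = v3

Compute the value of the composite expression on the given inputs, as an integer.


-6

c(a4, a3) = -5
c(a1, c(a4, a3)) = -10
c(c(a1, c(a4, a3)), a2) = -6


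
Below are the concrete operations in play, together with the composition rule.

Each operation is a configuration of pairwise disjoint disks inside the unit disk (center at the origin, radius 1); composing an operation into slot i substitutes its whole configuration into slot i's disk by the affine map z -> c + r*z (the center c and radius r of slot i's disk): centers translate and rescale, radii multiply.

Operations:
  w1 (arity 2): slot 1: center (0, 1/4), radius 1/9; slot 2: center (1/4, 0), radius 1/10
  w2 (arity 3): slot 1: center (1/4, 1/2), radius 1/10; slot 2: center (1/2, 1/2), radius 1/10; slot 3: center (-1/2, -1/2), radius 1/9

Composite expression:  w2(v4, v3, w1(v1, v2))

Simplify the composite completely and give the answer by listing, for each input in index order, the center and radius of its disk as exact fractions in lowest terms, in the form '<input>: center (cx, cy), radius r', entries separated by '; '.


Only the slot chain above each v matters under w2; compose those maps.
v4: after 1 affine step, its disk has center (1/4, 1/2), radius 1/10
v3: after 1 affine step, its disk has center (1/2, 1/2), radius 1/10
v1: after 2 affine steps, its disk has center (-1/2, -17/36), radius 1/81
v2: after 2 affine steps, its disk has center (-17/36, -1/2), radius 1/90

v1: center (-1/2, -17/36), radius 1/81; v2: center (-17/36, -1/2), radius 1/90; v3: center (1/2, 1/2), radius 1/10; v4: center (1/4, 1/2), radius 1/10


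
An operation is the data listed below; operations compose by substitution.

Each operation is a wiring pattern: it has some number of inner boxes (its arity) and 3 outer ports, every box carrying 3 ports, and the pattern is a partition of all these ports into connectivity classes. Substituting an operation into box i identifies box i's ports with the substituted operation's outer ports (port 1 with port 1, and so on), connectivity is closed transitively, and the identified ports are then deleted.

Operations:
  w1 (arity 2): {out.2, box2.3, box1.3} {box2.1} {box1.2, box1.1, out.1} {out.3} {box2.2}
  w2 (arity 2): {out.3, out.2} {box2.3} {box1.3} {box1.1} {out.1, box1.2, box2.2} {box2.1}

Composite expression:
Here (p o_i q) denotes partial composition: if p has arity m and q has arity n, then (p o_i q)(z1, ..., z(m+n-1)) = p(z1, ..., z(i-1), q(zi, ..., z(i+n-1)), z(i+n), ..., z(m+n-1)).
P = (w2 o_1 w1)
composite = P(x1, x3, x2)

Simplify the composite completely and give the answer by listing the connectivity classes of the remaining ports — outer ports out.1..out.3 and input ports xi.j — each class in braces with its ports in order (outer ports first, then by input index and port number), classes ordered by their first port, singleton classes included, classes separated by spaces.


{out.1, x1.3, x2.2, x3.3} {out.2, out.3} {x1.1, x1.2} {x2.1} {x2.3} {x3.1} {x3.2}

Substituting into w2 glues patterns; closure does the rest.
the subtree at w1 composes to {out.1, x1.1, x1.2} {out.2, x1.3, x3.3} {out.3} {x3.1} {x3.2} on (x1, x3); out.j = own outer ports
the subtree at w2 composes to {out.1, x1.3, x2.2, x3.3} {out.2, out.3} {x1.1, x1.2} {x2.1} {x2.3} {x3.1} {x3.2} on (x1, x3, x2); out.j = own outer ports


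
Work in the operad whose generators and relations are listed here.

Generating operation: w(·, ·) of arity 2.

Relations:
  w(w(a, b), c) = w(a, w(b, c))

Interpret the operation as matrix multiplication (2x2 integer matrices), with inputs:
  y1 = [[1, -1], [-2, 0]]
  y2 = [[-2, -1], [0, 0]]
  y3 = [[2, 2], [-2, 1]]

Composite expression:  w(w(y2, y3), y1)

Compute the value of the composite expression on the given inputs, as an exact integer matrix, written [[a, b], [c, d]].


[[8, 2], [0, 0]]

w(y2, y3) = [[-2, -5], [0, 0]]
w(w(y2, y3), y1) = [[8, 2], [0, 0]]


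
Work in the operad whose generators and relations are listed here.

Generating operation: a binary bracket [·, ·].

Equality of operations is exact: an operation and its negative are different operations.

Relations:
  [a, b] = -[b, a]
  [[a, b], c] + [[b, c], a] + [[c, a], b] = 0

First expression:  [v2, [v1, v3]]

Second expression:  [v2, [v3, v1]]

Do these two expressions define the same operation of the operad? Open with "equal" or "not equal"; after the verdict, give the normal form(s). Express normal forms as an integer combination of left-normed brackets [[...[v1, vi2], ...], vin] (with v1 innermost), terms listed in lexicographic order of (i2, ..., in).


The first composite normalizes to -[[v1, v3], v2]
The second composite normalizes to [[v1, v3], v2]
The normal forms differ: not equal.

not equal — first -[[v1, v3], v2], second [[v1, v3], v2]


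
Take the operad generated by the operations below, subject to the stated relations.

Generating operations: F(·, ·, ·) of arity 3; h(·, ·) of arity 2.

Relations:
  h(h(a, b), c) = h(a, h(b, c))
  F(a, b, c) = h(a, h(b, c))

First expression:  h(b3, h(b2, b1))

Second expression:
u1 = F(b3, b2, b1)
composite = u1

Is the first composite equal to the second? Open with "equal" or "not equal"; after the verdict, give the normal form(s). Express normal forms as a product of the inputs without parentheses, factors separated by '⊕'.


The first expression reduces to b3 ⊕ b2 ⊕ b1
The second expression reduces to b3 ⊕ b2 ⊕ b1
Both agree, so they are equal.

equal; the common form is b3 ⊕ b2 ⊕ b1


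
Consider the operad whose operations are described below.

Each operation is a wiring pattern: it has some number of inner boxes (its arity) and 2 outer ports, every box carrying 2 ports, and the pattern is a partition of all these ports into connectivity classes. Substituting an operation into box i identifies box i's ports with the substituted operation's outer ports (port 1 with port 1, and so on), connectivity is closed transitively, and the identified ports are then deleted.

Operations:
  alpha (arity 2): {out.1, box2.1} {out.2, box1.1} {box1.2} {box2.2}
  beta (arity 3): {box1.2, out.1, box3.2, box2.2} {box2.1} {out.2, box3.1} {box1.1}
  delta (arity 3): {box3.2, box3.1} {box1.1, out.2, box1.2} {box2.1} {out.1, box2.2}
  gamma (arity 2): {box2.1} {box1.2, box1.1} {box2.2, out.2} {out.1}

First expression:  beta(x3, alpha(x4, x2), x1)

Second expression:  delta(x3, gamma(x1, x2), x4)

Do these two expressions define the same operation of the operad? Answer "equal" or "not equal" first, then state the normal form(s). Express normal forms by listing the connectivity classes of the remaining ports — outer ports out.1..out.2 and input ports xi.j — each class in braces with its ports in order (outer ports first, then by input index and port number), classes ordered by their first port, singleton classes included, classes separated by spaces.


not equal; the first gives {out.1, x1.2, x3.2, x4.1} {out.2, x1.1} {x2.1} {x2.2} {x3.1} {x4.2} and the second {out.1, x2.2} {out.2, x3.1, x3.2} {x1.1, x1.2} {x2.1} {x4.1, x4.2}


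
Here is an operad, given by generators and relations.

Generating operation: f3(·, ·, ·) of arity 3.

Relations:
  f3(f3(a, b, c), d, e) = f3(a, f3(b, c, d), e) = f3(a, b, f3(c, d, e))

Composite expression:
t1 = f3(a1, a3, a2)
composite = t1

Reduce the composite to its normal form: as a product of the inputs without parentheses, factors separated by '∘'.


Key point: f3 is associative — brackets drop, the a-order remains.
f3(a1, a3, a2) collapses to a1 ∘ a3 ∘ a2

a1 ∘ a3 ∘ a2


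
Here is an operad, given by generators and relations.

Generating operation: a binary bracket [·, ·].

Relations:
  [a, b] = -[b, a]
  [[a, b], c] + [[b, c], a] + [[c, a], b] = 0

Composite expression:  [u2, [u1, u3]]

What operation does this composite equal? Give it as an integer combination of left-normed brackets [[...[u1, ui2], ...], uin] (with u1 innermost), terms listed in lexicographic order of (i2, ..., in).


Antisymmetry and Jacobi reduce to u1-anchored left-normed brackets.
Composite bracket: [u2, [u1, u3]]
Applying ab - ba throughout gives 4 signed words (2^2 = 4).
Only words starting with u1 matter:
  u1u3u2 (sign -1) contributes -[[u1, u3], u2]

-[[u1, u3], u2]


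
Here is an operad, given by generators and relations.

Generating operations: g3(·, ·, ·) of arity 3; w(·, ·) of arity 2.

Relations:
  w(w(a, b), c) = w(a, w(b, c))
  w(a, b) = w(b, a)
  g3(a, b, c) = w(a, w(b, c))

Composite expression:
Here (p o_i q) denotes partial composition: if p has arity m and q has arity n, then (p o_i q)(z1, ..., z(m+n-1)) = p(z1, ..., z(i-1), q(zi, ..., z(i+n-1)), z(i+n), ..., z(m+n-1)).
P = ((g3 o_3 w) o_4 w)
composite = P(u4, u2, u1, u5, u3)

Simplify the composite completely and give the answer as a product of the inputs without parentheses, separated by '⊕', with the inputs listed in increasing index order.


u1 ⊕ u2 ⊕ u3 ⊕ u4 ⊕ u5

With g3 associative and commutative, the u-input set is all that matters.
w(u5, u3) spells out as u5 ⊕ u3
w(u1, w(u5, u3)) spells out as u1 ⊕ u5 ⊕ u3
g3(u4, u2, w(u1, w(u5, u3))) spells out as u4 ⊕ u2 ⊕ u1 ⊕ u5 ⊕ u3
sorting the factors by input index: u1 ⊕ u2 ⊕ u3 ⊕ u4 ⊕ u5


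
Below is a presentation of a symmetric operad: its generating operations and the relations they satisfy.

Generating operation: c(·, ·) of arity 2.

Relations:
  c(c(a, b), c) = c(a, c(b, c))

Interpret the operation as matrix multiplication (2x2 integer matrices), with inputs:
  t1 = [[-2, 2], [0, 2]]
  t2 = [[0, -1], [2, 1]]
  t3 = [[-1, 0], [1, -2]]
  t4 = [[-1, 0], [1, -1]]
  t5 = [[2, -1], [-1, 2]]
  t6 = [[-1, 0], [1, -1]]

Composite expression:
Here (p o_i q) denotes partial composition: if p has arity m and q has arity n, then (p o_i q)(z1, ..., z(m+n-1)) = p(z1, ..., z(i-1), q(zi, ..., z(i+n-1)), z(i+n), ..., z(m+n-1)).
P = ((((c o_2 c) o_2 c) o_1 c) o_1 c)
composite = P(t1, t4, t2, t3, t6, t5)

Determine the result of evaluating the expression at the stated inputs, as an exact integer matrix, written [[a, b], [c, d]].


c(t1, t4) = [[4, -2], [2, -2]]
c(c(t1, t4), t2) = [[-4, -6], [-4, -4]]
c(t3, t6) = [[1, 0], [-3, 2]]
c(c(t3, t6), t5) = [[2, -1], [-8, 7]]
c(c(c(t1, t4), t2), c(c(t3, t6), t5)) = [[40, -38], [24, -24]]

[[40, -38], [24, -24]]


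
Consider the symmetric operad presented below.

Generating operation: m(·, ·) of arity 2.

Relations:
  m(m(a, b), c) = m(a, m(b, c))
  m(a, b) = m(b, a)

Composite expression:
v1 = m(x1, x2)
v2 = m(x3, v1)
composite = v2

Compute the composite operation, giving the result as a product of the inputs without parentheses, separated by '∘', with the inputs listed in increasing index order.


x1 ∘ x2 ∘ x3

Both nesting and order wash out for m; what remains is which x's occur.
m(x1, x2) spells out as x1 ∘ x2
m(x3, m(x1, x2)) spells out as x3 ∘ x1 ∘ x2
sorting the factors by input index: x1 ∘ x2 ∘ x3


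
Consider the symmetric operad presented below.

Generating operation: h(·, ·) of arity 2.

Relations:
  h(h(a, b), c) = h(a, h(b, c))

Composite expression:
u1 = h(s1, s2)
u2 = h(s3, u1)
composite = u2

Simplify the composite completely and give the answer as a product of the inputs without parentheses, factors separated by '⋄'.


s3 ⋄ s1 ⋄ s2


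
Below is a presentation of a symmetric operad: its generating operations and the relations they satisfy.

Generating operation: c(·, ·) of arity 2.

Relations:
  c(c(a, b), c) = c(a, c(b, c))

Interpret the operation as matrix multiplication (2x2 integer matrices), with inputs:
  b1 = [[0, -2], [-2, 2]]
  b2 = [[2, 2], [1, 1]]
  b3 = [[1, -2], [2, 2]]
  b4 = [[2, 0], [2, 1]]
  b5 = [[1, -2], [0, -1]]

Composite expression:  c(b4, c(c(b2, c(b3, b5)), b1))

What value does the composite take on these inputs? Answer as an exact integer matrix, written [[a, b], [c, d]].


[[48, -72], [60, -90]]

c(b3, b5) = [[1, 0], [2, -6]]
c(b2, c(b3, b5)) = [[6, -12], [3, -6]]
c(c(b2, c(b3, b5)), b1) = [[24, -36], [12, -18]]
c(b4, c(c(b2, c(b3, b5)), b1)) = [[48, -72], [60, -90]]


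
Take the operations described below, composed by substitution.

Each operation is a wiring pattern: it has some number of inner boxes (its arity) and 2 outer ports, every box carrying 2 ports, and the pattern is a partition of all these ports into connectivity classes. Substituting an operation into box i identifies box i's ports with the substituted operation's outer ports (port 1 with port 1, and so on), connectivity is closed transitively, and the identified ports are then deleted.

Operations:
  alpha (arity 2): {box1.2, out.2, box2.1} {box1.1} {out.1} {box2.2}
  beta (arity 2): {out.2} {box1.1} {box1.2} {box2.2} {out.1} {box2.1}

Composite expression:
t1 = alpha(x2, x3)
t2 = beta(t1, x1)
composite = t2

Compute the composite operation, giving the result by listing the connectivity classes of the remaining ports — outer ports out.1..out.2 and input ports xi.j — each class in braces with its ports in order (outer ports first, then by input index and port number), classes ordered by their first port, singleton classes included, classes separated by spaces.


{out.1} {out.2} {x1.1} {x1.2} {x2.1} {x2.2, x3.1} {x3.2}

Treat the ports identified at beta as solder joints: merge, then drop.
composing alpha on (x2, x3), with out.j its own outer ports: {out.1} {out.2, x2.2, x3.1} {x2.1} {x3.2}
composing beta on (x2, x3, x1), with out.j its own outer ports: {out.1} {out.2} {x1.1} {x1.2} {x2.1} {x2.2, x3.1} {x3.2}


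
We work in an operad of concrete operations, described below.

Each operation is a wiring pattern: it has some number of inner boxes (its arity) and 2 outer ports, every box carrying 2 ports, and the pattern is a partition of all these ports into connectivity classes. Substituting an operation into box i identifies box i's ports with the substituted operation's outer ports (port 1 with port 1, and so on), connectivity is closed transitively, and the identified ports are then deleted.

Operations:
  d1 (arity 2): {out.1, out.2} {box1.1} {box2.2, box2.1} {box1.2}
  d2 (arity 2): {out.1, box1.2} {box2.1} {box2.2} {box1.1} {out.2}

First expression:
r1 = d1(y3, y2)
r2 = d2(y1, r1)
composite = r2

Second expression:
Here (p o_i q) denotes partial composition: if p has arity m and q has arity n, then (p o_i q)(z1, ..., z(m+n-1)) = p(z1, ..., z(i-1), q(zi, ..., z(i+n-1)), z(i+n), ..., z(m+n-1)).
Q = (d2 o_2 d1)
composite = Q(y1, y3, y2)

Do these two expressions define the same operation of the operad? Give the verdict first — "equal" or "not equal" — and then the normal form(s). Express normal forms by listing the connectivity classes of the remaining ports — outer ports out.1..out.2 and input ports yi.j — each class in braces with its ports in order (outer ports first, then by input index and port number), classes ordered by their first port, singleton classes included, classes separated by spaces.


equal; the common form is {out.1, y1.2} {out.2} {y1.1} {y2.1, y2.2} {y3.1} {y3.2}

The first expression, normalized: {out.1, y1.2} {out.2} {y1.1} {y2.1, y2.2} {y3.1} {y3.2}
The second expression, normalized: {out.1, y1.2} {out.2} {y1.1} {y2.1, y2.2} {y3.1} {y3.2}
The normal forms match — equal.


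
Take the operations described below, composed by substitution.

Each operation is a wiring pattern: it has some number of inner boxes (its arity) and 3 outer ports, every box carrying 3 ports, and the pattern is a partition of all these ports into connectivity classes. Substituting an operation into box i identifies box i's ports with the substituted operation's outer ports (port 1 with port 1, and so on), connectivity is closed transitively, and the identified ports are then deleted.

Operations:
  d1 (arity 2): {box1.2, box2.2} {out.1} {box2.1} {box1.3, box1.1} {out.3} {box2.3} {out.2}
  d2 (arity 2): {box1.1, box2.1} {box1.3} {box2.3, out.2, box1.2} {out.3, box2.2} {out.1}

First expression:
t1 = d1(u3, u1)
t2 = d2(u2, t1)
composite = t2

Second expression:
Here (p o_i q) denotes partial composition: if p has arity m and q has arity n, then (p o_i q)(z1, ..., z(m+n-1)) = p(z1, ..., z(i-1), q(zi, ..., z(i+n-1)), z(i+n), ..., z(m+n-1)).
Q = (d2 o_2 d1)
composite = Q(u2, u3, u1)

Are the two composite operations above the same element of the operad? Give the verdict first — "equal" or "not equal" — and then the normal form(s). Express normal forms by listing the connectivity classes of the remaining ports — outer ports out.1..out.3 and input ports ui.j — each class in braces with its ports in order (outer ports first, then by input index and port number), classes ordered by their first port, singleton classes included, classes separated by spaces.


equal; the common form is {out.1} {out.2, u2.2} {out.3} {u1.1} {u1.2, u3.2} {u1.3} {u2.1} {u2.3} {u3.1, u3.3}

The first expression reduces to {out.1} {out.2, u2.2} {out.3} {u1.1} {u1.2, u3.2} {u1.3} {u2.1} {u2.3} {u3.1, u3.3}
The second expression reduces to {out.1} {out.2, u2.2} {out.3} {u1.1} {u1.2, u3.2} {u1.3} {u2.1} {u2.3} {u3.1, u3.3}
Both agree, so they are equal.


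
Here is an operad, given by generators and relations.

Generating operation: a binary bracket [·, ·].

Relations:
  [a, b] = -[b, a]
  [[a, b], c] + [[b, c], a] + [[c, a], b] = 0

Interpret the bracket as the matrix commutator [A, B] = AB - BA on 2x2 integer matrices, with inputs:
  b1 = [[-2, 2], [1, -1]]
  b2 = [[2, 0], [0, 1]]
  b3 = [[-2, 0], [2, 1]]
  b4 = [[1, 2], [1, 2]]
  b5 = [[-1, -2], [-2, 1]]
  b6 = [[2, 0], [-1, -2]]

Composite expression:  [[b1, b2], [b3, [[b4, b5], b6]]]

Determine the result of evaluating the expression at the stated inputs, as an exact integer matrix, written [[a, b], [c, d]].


[[96, 192], [96, -96]]

[b1, b2] = [[0, -2], [1, 0]]
[b4, b5] = [[-2, 6], [-4, 2]]
[[b4, b5], b6] = [[-6, -24], [-20, 6]]
[b3, [[b4, b5], b6]] = [[48, 72], [-84, -48]]
[[b1, b2], [b3, [[b4, b5], b6]]] = [[96, 192], [96, -96]]


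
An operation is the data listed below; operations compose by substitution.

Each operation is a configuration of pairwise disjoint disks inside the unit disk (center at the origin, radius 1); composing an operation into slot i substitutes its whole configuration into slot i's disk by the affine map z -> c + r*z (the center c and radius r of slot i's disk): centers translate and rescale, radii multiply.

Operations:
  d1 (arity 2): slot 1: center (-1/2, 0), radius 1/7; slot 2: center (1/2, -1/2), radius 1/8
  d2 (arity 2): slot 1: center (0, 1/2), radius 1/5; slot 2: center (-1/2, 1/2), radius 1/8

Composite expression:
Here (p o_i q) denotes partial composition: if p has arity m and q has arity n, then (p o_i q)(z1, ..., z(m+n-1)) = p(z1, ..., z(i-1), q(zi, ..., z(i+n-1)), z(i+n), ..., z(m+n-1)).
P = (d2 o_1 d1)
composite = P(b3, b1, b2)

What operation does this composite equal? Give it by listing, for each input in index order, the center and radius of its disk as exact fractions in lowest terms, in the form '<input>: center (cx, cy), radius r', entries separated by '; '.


b1: center (1/10, 2/5), radius 1/40; b2: center (-1/2, 1/2), radius 1/8; b3: center (-1/10, 1/2), radius 1/35

Nesting under d2 composes maps z -> c + r*z down each b-path.
input b3: composing its 2 substitution steps yields center (-1/10, 1/2), radius 1/35
input b1: composing its 2 substitution steps yields center (1/10, 2/5), radius 1/40
input b2: composing its 1 substitution step yields center (-1/2, 1/2), radius 1/8


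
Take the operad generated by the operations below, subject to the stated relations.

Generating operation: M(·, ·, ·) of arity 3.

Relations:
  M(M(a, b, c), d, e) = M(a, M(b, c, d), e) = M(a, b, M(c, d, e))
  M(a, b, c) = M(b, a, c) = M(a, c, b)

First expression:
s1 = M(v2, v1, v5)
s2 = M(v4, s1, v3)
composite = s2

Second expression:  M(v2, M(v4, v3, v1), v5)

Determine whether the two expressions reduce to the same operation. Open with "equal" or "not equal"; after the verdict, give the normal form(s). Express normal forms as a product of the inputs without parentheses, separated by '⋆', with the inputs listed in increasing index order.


The first expression reduces to v1 ⋆ v2 ⋆ v3 ⋆ v4 ⋆ v5
The second expression reduces to v1 ⋆ v2 ⋆ v3 ⋆ v4 ⋆ v5
Same normal form: equal.

equal; the common form is v1 ⋆ v2 ⋆ v3 ⋆ v4 ⋆ v5


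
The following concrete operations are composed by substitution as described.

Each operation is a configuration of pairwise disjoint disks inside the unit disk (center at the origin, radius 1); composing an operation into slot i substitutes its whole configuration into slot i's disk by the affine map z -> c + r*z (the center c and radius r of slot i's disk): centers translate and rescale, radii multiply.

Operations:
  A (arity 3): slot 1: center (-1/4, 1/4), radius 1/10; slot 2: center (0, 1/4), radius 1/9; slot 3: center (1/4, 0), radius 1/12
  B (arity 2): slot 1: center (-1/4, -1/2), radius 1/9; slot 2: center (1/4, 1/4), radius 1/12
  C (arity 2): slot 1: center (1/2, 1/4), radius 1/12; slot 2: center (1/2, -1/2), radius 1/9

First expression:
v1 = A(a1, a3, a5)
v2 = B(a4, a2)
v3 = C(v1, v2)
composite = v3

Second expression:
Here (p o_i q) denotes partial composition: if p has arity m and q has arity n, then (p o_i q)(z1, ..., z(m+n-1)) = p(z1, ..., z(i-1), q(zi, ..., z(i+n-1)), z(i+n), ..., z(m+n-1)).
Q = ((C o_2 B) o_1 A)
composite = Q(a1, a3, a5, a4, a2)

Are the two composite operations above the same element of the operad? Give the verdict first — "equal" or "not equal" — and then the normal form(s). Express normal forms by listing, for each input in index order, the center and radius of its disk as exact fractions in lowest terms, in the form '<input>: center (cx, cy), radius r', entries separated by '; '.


The first composite normalizes to a1: center (23/48, 13/48), radius 1/120; a2: center (19/36, -17/36), radius 1/108; a3: center (1/2, 13/48), radius 1/108; a4: center (17/36, -5/9), radius 1/81; a5: center (25/48, 1/4), radius 1/144
The second composite normalizes to a1: center (23/48, 13/48), radius 1/120; a2: center (19/36, -17/36), radius 1/108; a3: center (1/2, 13/48), radius 1/108; a4: center (17/36, -5/9), radius 1/81; a5: center (25/48, 1/4), radius 1/144
Same normal form: equal.

equal; both compose to a1: center (23/48, 13/48), radius 1/120; a2: center (19/36, -17/36), radius 1/108; a3: center (1/2, 13/48), radius 1/108; a4: center (17/36, -5/9), radius 1/81; a5: center (25/48, 1/4), radius 1/144


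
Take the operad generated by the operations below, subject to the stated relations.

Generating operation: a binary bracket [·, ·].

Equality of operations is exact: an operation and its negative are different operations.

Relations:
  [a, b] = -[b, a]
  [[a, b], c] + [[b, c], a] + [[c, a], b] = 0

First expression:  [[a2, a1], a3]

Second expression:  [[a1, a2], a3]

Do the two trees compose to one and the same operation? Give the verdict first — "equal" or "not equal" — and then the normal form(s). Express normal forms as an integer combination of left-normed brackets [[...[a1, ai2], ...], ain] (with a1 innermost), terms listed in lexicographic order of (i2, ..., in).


Reducing the first expression gives -[[a1, a2], a3]
Reducing the second expression gives [[a1, a2], a3]
Distinct normal forms: not equal.

not equal; the first gives -[[a1, a2], a3] and the second [[a1, a2], a3]


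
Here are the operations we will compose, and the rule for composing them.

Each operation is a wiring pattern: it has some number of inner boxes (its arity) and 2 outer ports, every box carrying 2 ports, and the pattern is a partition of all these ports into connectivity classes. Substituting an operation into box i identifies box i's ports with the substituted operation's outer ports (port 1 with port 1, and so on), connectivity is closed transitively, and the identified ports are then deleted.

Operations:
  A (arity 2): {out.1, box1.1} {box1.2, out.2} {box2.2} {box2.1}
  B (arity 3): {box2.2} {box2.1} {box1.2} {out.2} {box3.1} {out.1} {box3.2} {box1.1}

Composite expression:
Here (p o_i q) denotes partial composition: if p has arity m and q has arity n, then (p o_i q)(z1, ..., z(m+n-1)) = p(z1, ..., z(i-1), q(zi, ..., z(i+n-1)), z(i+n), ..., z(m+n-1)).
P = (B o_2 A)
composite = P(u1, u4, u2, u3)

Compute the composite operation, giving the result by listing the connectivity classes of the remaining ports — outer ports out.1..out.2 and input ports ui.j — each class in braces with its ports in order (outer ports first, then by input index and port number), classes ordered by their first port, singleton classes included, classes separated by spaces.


{out.1} {out.2} {u1.1} {u1.2} {u2.1} {u2.2} {u3.1} {u3.2} {u4.1} {u4.2}

After gluing at B, chains via deleted ports link the u-ports.
A over (u4, u2) gives {out.1, u4.1} {out.2, u4.2} {u2.1} {u2.2}, out.j being that stage's outer ports
B over (u1, u4, u2, u3) gives {out.1} {out.2} {u1.1} {u1.2} {u2.1} {u2.2} {u3.1} {u3.2} {u4.1} {u4.2}, out.j being that stage's outer ports


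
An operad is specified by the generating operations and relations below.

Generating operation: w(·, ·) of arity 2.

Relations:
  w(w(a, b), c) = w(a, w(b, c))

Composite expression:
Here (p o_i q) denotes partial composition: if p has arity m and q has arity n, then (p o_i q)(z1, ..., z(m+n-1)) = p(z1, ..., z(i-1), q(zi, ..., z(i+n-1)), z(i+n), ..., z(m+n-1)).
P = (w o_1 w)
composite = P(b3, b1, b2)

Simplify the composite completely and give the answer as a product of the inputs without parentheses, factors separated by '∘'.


Every regrouping of w is equal, so read the b-inputs in written order.
w(b3, b1) unparenthesizes to b3 ∘ b1
w(w(b3, b1), b2) unparenthesizes to b3 ∘ b1 ∘ b2

b3 ∘ b1 ∘ b2


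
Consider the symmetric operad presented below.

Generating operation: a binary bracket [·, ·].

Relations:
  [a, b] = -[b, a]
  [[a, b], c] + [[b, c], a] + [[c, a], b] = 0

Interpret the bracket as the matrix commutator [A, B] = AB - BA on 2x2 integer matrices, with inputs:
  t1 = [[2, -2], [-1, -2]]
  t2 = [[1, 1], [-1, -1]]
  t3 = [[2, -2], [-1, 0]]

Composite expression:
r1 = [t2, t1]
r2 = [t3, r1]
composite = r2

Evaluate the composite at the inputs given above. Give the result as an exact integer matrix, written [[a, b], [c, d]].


[[-4, -28], [10, 4]]

[t2, t1] = [[-3, -8], [-2, 3]]
[t3, [t2, t1]] = [[-4, -28], [10, 4]]


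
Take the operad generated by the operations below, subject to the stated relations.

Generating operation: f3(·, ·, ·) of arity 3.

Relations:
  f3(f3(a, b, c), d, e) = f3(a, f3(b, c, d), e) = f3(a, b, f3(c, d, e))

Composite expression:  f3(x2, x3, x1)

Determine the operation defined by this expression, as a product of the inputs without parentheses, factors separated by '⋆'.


x2 ⋆ x3 ⋆ x1

Every regrouping of f3 is equal, so read the x-inputs in written order.
f3(x2, x3, x1) spells out as x2 ⋆ x3 ⋆ x1


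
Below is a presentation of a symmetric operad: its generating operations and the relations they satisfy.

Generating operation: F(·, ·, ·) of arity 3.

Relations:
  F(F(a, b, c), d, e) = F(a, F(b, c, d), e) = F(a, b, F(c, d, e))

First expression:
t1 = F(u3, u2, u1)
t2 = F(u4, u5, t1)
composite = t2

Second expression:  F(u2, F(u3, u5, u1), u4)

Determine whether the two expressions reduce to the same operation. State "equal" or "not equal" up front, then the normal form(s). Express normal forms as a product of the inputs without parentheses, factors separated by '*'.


not equal: they reduce to u4 * u5 * u3 * u2 * u1 and u2 * u3 * u5 * u1 * u4

The first expression, normalized: u4 * u5 * u3 * u2 * u1
The second expression, normalized: u2 * u3 * u5 * u1 * u4
They disagree, so not equal.


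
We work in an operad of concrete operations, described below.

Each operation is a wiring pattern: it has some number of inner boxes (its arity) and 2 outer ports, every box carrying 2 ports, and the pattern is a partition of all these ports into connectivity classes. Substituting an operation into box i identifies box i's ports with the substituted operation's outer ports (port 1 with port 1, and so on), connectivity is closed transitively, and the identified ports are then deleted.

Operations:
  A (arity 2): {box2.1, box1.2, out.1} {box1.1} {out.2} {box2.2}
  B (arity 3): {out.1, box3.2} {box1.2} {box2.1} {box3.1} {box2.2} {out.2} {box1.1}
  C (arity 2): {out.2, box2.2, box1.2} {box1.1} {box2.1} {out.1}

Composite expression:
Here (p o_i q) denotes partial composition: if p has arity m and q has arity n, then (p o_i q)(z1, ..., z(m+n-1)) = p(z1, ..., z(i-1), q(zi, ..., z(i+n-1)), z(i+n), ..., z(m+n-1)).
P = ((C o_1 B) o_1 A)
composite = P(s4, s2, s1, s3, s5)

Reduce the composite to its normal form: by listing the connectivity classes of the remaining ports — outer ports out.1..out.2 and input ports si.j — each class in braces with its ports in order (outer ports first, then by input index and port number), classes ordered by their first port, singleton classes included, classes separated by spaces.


{out.1} {out.2, s5.2} {s1.1} {s1.2} {s2.1, s4.2} {s2.2} {s3.1} {s3.2} {s4.1} {s5.1}

Substituting into C glues patterns; closure does the rest.
A over (s4, s2) gives {out.1, s2.1, s4.2} {out.2} {s2.2} {s4.1}, out.j being that stage's outer ports
B over (s4, s2, s1, s3) gives {out.1, s3.2} {out.2} {s1.1} {s1.2} {s2.1, s4.2} {s2.2} {s3.1} {s4.1}, out.j being that stage's outer ports
C over (s4, s2, s1, s3, s5) gives {out.1} {out.2, s5.2} {s1.1} {s1.2} {s2.1, s4.2} {s2.2} {s3.1} {s3.2} {s4.1} {s5.1}, out.j being that stage's outer ports
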